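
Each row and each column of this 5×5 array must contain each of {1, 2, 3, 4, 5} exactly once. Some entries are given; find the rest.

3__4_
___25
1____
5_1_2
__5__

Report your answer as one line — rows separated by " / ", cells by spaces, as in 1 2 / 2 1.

3 5 2 4 1 / 4 1 3 2 5 / 1 2 4 5 3 / 5 4 1 3 2 / 2 3 5 1 4

Cell (r1,c3): row 1 has {3,4}; column 3 has {1,5} → 2.
Cell (r1,c5): row 1 has {2,3,4}; column 5 has {2,5} → 1.
Cell (r2,c1): row 2 has {2,5}; column 1 has {1,3,5} → 4.
Cell (r2,c3): row 2 has {2,4,5}; column 3 has {1,2,5} → 3.
Cell (r3,c3): row 3 has {1}; column 3 has {1,2,3,5} → 4.
Cell (r3,c5): row 3 has {1,4}; column 5 has {1,2,5} → 3.
Cell (r4,c4): row 4 has {1,2,5}; column 4 has {2,4} → 3.
Cell (r5,c1): row 5 has {5}; column 1 has {1,3,4,5} → 2.
Cell (r5,c4): row 5 has {2,5}; column 4 has {2,3,4} → 1.
Cell (r5,c5): row 5 has {1,2,5}; column 5 has {1,2,3,5} → 4.
Cell (r1,c2): row 1 has {1,2,3,4}; column 2 is empty so far → 5.
Cell (r2,c2): row 2 has {2,3,4,5}; column 2 has {5} → 1.
Cell (r3,c2): row 3 has {1,3,4}; column 2 has {1,5} → 2.
Cell (r3,c4): row 3 has {1,2,3,4}; column 4 has {1,2,3,4} → 5.
Cell (r4,c2): row 4 has {1,2,3,5}; column 2 has {1,2,5} → 4.
Cell (r5,c2): row 5 has {1,2,4,5}; column 2 has {1,2,4,5} → 3.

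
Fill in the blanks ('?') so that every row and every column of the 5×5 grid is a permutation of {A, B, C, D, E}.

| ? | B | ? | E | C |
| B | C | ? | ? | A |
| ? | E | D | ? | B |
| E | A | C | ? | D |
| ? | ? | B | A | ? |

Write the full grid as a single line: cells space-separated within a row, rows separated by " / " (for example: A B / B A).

D B A E C / B C E D A / A E D C B / E A C B D / C D B A E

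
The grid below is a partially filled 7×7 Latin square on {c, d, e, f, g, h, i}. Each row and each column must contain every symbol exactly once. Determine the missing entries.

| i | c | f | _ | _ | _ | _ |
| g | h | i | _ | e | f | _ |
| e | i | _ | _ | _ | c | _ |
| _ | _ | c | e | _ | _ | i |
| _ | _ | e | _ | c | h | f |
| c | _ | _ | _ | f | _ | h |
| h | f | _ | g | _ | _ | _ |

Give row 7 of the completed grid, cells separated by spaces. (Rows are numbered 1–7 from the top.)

h f d g i e c

(r5,c1) = d
(r5,c2) = g
(r5,c4) = i
(r6,c4) = d
(r7,c3) = d
(r7,c5) = i
(r7,c6) = e
(r7,c7) = c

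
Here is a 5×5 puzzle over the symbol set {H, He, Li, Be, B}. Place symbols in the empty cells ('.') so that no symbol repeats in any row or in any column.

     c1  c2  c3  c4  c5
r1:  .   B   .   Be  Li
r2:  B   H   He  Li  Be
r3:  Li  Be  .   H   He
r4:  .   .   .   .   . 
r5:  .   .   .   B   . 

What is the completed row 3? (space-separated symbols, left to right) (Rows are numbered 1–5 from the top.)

Li Be B H He

row 1 has {Li,Be,B}; column 3 has {He} — only H is left for (r1,c3).
row 3 has {H,He,Li,Be}; column 3 has {H,He} — only B is left for (r3,c3).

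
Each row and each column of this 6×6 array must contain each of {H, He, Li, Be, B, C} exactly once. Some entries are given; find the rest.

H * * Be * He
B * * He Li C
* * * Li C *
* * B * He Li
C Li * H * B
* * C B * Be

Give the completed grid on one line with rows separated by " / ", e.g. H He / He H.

(r1,c3) = Li
(r1,c5) = B
(r3,c6) = H
(r4,c1) = Be
(r4,c4) = C
(r5,c5) = Be
(r6,c5) = H
(r1,c2) = C
(r3,c1) = He
(r3,c3) = Be
(r4,c2) = H
(r5,c3) = He
(r6,c1) = Li
(r6,c2) = He
(r2,c2) = Be
(r2,c3) = H
(r3,c2) = B

H C Li Be B He / B Be H He Li C / He B Be Li C H / Be H B C He Li / C Li He H Be B / Li He C B H Be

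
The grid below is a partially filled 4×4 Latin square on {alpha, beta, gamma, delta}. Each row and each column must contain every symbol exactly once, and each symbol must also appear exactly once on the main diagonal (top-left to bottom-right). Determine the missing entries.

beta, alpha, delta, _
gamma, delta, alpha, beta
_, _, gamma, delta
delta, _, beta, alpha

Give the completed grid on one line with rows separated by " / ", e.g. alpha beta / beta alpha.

(r1,c4) = gamma
(r3,c1) = alpha
(r3,c2) = beta
(r4,c2) = gamma

beta alpha delta gamma / gamma delta alpha beta / alpha beta gamma delta / delta gamma beta alpha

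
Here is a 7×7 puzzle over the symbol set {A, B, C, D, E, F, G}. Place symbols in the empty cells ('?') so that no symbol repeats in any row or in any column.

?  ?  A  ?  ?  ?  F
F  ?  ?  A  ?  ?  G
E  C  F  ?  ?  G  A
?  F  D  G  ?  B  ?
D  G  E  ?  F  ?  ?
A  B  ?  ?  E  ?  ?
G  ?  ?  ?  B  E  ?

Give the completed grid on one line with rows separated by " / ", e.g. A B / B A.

(r3,c5) = D
(r4,c1) = C
(r4,c5) = A
(r4,c7) = E
(r7,c3) = C
(r7,c7) = D
(r1,c1) = B
(r2,c3) = B
(r2,c5) = C
(r2,c6) = D
(r3,c4) = B
(r5,c4) = C
(r5,c6) = A
(r5,c7) = B
(r6,c3) = G
(r6,c7) = C
(r7,c2) = A
(r7,c4) = F
(r1,c5) = G
(r1,c6) = C
(r2,c2) = E
(r6,c4) = D
(r6,c6) = F
(r1,c2) = D
(r1,c4) = E

B D A E G C F / F E B A C D G / E C F B D G A / C F D G A B E / D G E C F A B / A B G D E F C / G A C F B E D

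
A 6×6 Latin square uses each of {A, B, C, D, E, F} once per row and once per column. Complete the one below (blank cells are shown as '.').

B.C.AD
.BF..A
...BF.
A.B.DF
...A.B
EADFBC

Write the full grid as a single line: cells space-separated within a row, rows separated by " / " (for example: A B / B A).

Cell (r1,c4): row 1 has {A,B,C,D}; column 4 has {A,B,F} → E.
Cell (r3,c6): row 3 has {B,F}; column 6 has {A,B,C,D,F} → E.
Cell (r4,c4): row 4 has {A,B,D,F}; column 4 has {A,B,E,F} → C.
Cell (r5,c3): row 5 has {A,B}; column 3 has {B,C,D,F} → E.
Cell (r5,c5): row 5 has {A,B,E}; column 5 has {A,B,D,F} → C.
Cell (r1,c2): row 1 has {A,B,C,D,E}; column 2 has {A,B} → F.
Cell (r2,c4): row 2 has {A,B,F}; column 4 has {A,B,C,E,F} → D.
Cell (r2,c5): row 2 has {A,B,D,F}; column 5 has {A,B,C,D,F} → E.
Cell (r3,c3): row 3 has {B,E,F}; column 3 has {B,C,D,E,F} → A.
Cell (r4,c2): row 4 has {A,B,C,D,F}; column 2 has {A,B,F} → E.
Cell (r5,c2): row 5 has {A,B,C,E}; column 2 has {A,B,E,F} → D.
Cell (r2,c1): row 2 has {A,B,D,E,F}; column 1 has {A,B,E} → C.
Cell (r3,c1): row 3 has {A,B,E,F}; column 1 has {A,B,C,E} → D.
Cell (r3,c2): row 3 has {A,B,D,E,F}; column 2 has {A,B,D,E,F} → C.
Cell (r5,c1): row 5 has {A,B,C,D,E}; column 1 has {A,B,C,D,E} → F.

B F C E A D / C B F D E A / D C A B F E / A E B C D F / F D E A C B / E A D F B C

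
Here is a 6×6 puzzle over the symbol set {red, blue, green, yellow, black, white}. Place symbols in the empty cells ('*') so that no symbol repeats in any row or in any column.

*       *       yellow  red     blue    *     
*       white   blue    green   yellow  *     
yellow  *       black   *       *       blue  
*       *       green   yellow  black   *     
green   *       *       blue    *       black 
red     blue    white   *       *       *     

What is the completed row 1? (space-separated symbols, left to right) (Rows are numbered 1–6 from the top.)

(r2,c1): row 2 has {blue,green,yellow,white}; column 1 has {red,green,yellow}, so it must be black.
(r2,c6): row 2 has {blue,green,yellow,black,white}; column 6 has {blue,black}, so it must be red.
(r3,c4): row 3 has {blue,yellow,black}; column 4 has {red,blue,green,yellow}, so it must be white.
(r4,c2): row 4 has {green,yellow,black}; column 2 has {blue,white}, so it must be red.
(r4,c6): row 4 has {red,green,yellow,black}; column 6 has {red,blue,black}, so it must be white.
(r5,c2): row 5 has {blue,green,black}; column 2 has {red,blue,white}, so it must be yellow.
(r5,c3): row 5 has {blue,green,yellow,black}; column 3 has {blue,green,yellow,black,white}, so it must be red.
(r5,c5): row 5 has {red,blue,green,yellow,black}; column 5 has {blue,yellow,black}, so it must be white.
(r6,c4): row 6 has {red,blue,white}; column 4 has {red,blue,green,yellow,white}, so it must be black.
(r6,c5): row 6 has {red,blue,black,white}; column 5 has {blue,yellow,black,white}, so it must be green.
(r6,c6): row 6 has {red,blue,green,black,white}; column 6 has {red,blue,black,white}, so it must be yellow.
(r1,c1): row 1 has {red,blue,yellow}; column 1 has {red,green,yellow,black}, so it must be white.
(r1,c6): row 1 has {red,blue,yellow,white}; column 6 has {red,blue,yellow,black,white}, so it must be green.
(r3,c2): row 3 has {blue,yellow,black,white}; column 2 has {red,blue,yellow,white}, so it must be green.
(r3,c5): row 3 has {blue,green,yellow,black,white}; column 5 has {blue,green,yellow,black,white}, so it must be red.
(r4,c1): row 4 has {red,green,yellow,black,white}; column 1 has {red,green,yellow,black,white}, so it must be blue.
(r1,c2): row 1 has {red,blue,green,yellow,white}; column 2 has {red,blue,green,yellow,white}, so it must be black.

white black yellow red blue green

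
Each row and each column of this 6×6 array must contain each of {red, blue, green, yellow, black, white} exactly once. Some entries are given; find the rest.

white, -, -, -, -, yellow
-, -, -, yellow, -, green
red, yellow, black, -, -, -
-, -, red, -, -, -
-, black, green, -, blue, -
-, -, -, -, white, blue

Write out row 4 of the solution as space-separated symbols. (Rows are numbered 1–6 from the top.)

blue white red green yellow black

(r1,c3) = blue
(r2,c3) = white
(r3,c5) = green
(r3,c6) = white
(r4,c6) = black
(r5,c1) = yellow
(r5,c6) = red
(r6,c3) = yellow
(r3,c4) = blue
(r4,c5) = yellow
(r5,c4) = white
(r4,c4) = green
(r4,c1) = blue
(r4,c2) = white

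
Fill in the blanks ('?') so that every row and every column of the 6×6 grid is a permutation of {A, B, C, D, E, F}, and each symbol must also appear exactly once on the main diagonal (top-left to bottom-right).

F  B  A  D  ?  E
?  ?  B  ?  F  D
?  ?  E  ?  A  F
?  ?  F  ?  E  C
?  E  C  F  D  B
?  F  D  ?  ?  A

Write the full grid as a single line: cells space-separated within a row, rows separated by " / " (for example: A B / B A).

(r1,c5) = C
(r2,c2) = C
(r3,c2) = D
(r4,c2) = A
(r4,c4) = B
(r5,c1) = A
(r6,c5) = B
(r2,c1) = E
(r2,c4) = A
(r3,c4) = C
(r4,c1) = D
(r6,c1) = C
(r6,c4) = E
(r3,c1) = B

F B A D C E / E C B A F D / B D E C A F / D A F B E C / A E C F D B / C F D E B A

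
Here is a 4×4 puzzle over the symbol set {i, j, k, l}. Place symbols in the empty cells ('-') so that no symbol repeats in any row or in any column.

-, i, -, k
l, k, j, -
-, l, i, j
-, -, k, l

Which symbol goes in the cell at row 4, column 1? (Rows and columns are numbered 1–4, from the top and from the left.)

i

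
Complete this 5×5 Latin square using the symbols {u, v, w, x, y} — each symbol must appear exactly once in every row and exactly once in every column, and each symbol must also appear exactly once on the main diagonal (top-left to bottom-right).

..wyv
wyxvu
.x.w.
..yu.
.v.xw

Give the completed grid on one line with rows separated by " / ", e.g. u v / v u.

x u w y v / w y x v u / u x v w y / v w y u x / y v u x w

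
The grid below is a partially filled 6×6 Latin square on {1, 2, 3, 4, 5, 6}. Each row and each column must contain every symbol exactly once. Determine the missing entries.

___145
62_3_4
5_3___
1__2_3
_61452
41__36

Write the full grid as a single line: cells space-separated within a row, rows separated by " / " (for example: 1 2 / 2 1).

(r1,c2) = 3
(r2,c3) = 5
(r2,c5) = 1
(r3,c2) = 4
(r3,c4) = 6
(r3,c5) = 2
(r3,c6) = 1
(r4,c2) = 5
(r4,c5) = 6
(r5,c1) = 3
(r6,c3) = 2
(r6,c4) = 5
(r1,c1) = 2
(r1,c3) = 6
(r4,c3) = 4

2 3 6 1 4 5 / 6 2 5 3 1 4 / 5 4 3 6 2 1 / 1 5 4 2 6 3 / 3 6 1 4 5 2 / 4 1 2 5 3 6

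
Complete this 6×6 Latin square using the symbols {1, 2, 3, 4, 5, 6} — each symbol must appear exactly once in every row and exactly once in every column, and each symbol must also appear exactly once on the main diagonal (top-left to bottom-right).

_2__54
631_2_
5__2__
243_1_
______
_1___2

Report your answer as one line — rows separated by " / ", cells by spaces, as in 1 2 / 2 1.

1 2 6 3 5 4 / 6 3 1 4 2 5 / 5 6 4 2 3 1 / 2 4 3 5 1 6 / 4 5 2 1 6 3 / 3 1 5 6 4 2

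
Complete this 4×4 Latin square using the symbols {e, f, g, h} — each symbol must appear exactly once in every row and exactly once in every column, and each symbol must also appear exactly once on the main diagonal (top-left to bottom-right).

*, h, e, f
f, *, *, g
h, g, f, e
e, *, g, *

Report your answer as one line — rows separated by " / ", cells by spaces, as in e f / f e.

g h e f / f e h g / h g f e / e f g h

row 1 has {e,f,h}; column 1 has {e,f,h}; the diagonal has {f} — only g is left for (r1,c1).
row 2 has {f,g}; column 2 has {g,h}; the diagonal has {f,g} — only e is left for (r2,c2).
row 2 has {e,f,g}; column 3 has {e,f,g} — only h is left for (r2,c3).
row 4 has {e,g}; column 2 has {e,g,h} — only f is left for (r4,c2).
row 4 has {e,f,g}; column 4 has {e,f,g}; the diagonal has {e,f,g} — only h is left for (r4,c4).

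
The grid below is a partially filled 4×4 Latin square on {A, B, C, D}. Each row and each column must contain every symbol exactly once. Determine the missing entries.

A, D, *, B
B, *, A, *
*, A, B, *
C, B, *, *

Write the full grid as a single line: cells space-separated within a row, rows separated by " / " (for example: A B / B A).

row 1 has {A,B,D}; column 3 has {A,B} — only C is left for (r1,c3).
row 2 has {A,B}; column 2 has {A,B,D} — only C is left for (r2,c2).
row 2 has {A,B,C}; column 4 has {B} — only D is left for (r2,c4).
row 3 has {A,B}; column 1 has {A,B,C} — only D is left for (r3,c1).
row 3 has {A,B,D}; column 4 has {B,D} — only C is left for (r3,c4).
row 4 has {B,C}; column 3 has {A,B,C} — only D is left for (r4,c3).
row 4 has {B,C,D}; column 4 has {B,C,D} — only A is left for (r4,c4).

A D C B / B C A D / D A B C / C B D A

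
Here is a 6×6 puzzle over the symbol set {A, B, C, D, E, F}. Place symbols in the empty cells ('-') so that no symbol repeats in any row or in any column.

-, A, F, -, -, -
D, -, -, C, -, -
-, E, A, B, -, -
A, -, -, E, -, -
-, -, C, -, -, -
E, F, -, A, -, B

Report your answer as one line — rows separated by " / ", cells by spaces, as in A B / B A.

At row 1, column 4: row 1 has {A,F}; column 4 has {A,B,C,E}; that leaves D.
At row 2, column 2: row 2 has {C,D}; column 2 has {A,E,F}; that leaves B.
At row 2, column 3: row 2 has {B,C,D}; column 3 has {A,C,F}; that leaves E.
At row 5, column 2: row 5 has {C}; column 2 has {A,B,E,F}; that leaves D.
At row 5, column 4: row 5 has {C,D}; column 4 has {A,B,C,D,E}; that leaves F.
At row 6, column 3: row 6 has {A,B,E,F}; column 3 has {A,C,E,F}; that leaves D.
At row 6, column 5: row 6 has {A,B,D,E,F}; column 5 is empty so far; that leaves C.
At row 4, column 2: row 4 has {A,E}; column 2 has {A,B,D,E,F}; that leaves C.
At row 4, column 3: row 4 has {A,C,E}; column 3 has {A,C,D,E,F}; that leaves B.
At row 5, column 1: row 5 has {C,D,F}; column 1 has {A,D,E}; that leaves B.
At row 1, column 1: row 1 has {A,D,F}; column 1 has {A,B,D,E}; that leaves C.
At row 1, column 6: row 1 has {A,C,D,F}; column 6 has {B}; that leaves E.
At row 3, column 1: row 3 has {A,B,E}; column 1 has {A,B,C,D,E}; that leaves F.
At row 3, column 5: row 3 has {A,B,E,F}; column 5 has {C}; that leaves D.
At row 3, column 6: row 3 has {A,B,D,E,F}; column 6 has {B,E}; that leaves C.
At row 4, column 5: row 4 has {A,B,C,E}; column 5 has {C,D}; that leaves F.
At row 4, column 6: row 4 has {A,B,C,E,F}; column 6 has {B,C,E}; that leaves D.
At row 5, column 6: row 5 has {B,C,D,F}; column 6 has {B,C,D,E}; that leaves A.
At row 1, column 5: row 1 has {A,C,D,E,F}; column 5 has {C,D,F}; that leaves B.
At row 2, column 5: row 2 has {B,C,D,E}; column 5 has {B,C,D,F}; that leaves A.
At row 2, column 6: row 2 has {A,B,C,D,E}; column 6 has {A,B,C,D,E}; that leaves F.
At row 5, column 5: row 5 has {A,B,C,D,F}; column 5 has {A,B,C,D,F}; that leaves E.

C A F D B E / D B E C A F / F E A B D C / A C B E F D / B D C F E A / E F D A C B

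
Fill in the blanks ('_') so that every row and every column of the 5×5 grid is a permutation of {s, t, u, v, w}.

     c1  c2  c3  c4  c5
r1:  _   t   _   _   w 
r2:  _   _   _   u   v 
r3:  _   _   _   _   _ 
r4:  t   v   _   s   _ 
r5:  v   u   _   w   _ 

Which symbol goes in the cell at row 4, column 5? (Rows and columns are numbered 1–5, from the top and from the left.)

u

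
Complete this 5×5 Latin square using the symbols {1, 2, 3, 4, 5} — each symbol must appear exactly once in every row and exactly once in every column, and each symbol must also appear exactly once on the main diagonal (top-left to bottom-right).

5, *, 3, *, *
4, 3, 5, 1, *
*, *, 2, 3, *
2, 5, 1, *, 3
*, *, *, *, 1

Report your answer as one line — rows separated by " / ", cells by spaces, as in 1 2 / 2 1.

5 1 3 2 4 / 4 3 5 1 2 / 1 4 2 3 5 / 2 5 1 4 3 / 3 2 4 5 1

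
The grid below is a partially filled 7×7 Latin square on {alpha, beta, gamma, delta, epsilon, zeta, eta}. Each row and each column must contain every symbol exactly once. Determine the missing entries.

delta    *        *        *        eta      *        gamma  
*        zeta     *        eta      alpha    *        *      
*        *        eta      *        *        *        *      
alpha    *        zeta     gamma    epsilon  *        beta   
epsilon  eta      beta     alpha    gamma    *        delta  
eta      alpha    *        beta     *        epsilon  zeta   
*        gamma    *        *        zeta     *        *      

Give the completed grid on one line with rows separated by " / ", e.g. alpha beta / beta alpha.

delta beta epsilon zeta eta alpha gamma / gamma zeta delta eta alpha beta epsilon / zeta epsilon eta delta beta gamma alpha / alpha delta zeta gamma epsilon eta beta / epsilon eta beta alpha gamma zeta delta / eta alpha gamma beta delta epsilon zeta / beta gamma alpha epsilon zeta delta eta

(r2,c7) = epsilon
(r3,c7) = alpha
(r4,c2) = delta
(r4,c6) = eta
(r5,c6) = zeta
(r6,c5) = delta
(r7,c1) = beta
(r7,c7) = eta
(r2,c1) = gamma
(r2,c3) = delta
(r2,c6) = beta
(r3,c1) = zeta
(r3,c5) = beta
(r6,c3) = gamma
(r1,c6) = alpha
(r3,c2) = epsilon
(r3,c4) = delta
(r3,c6) = gamma
(r7,c4) = epsilon
(r7,c6) = delta
(r1,c2) = beta
(r1,c3) = epsilon
(r1,c4) = zeta
(r7,c3) = alpha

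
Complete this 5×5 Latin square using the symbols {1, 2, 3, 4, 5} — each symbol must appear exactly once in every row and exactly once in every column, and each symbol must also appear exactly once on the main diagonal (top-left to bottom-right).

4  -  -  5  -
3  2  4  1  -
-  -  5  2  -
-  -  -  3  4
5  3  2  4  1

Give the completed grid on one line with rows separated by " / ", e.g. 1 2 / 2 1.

row 1 has {4,5}; column 2 has {2,3} — only 1 is left for (r1,c2).
row 1 has {1,4,5}; column 3 has {2,4,5} — only 3 is left for (r1,c3).
row 1 has {1,3,4,5}; column 5 has {1,4} — only 2 is left for (r1,c5).
row 2 has {1,2,3,4}; column 5 has {1,2,4} — only 5 is left for (r2,c5).
row 3 has {2,5}; column 1 has {3,4,5} — only 1 is left for (r3,c1).
row 3 has {1,2,5}; column 2 has {1,2,3} — only 4 is left for (r3,c2).
row 3 has {1,2,4,5}; column 5 has {1,2,4,5} — only 3 is left for (r3,c5).
row 4 has {3,4}; column 1 has {1,3,4,5} — only 2 is left for (r4,c1).
row 4 has {2,3,4}; column 2 has {1,2,3,4} — only 5 is left for (r4,c2).
row 4 has {2,3,4,5}; column 3 has {2,3,4,5} — only 1 is left for (r4,c3).

4 1 3 5 2 / 3 2 4 1 5 / 1 4 5 2 3 / 2 5 1 3 4 / 5 3 2 4 1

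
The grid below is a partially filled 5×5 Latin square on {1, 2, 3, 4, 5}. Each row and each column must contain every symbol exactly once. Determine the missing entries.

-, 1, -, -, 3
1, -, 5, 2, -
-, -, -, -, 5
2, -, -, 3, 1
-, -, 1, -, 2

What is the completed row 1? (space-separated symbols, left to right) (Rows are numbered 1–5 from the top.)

5 1 2 4 3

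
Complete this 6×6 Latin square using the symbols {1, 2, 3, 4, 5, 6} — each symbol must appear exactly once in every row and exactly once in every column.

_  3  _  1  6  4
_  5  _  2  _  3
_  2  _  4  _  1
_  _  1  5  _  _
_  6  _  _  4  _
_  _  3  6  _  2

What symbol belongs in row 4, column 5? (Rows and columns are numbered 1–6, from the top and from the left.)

2

(r2,c5) = 1
(r4,c2) = 4
(r4,c6) = 6
(r5,c4) = 3
(r5,c6) = 5
(r6,c2) = 1
(r6,c5) = 5
(r3,c5) = 3
(r4,c5) = 2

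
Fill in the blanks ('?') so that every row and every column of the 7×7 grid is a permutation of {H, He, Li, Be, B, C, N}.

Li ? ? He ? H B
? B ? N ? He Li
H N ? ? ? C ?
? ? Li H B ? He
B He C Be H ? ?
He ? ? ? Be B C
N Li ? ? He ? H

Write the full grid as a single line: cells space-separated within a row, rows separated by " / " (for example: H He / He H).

row 2 has {He,Li,B,N}; column 5 has {H,He,Be,B} — only C is left for (r2,c5).
row 3 has {H,C,N}; column 5 has {H,He,Be,B,C} — only Li is left for (r3,c5).
row 3 has {H,Li,C,N}; column 7 has {H,He,Li,B,C} — only Be is left for (r3,c7).
row 5 has {H,He,Be,B,C}; column 7 has {H,He,Li,Be,B,C} — only N is left for (r5,c7).
row 6 has {He,Be,B,C}; column 2 has {He,Li,B,N} — only H is left for (r6,c2).
row 6 has {H,He,Be,B,C}; column 3 has {Li,C} — only N is left for (r6,c3).
row 6 has {H,He,Be,B,C,N}; column 4 has {H,He,Be,N} — only Li is left for (r6,c4).
row 7 has {H,He,Li,N}; column 6 has {H,He,B,C} — only Be is left for (r7,c6).
row 1 has {H,He,Li,B}; column 3 has {Li,C,N} — only Be is left for (r1,c3).
row 1 has {H,He,Li,Be,B}; column 5 has {H,He,Li,Be,B,C} — only N is left for (r1,c5).
row 2 has {He,Li,B,C,N}; column 1 has {H,He,Li,B,N} — only Be is left for (r2,c1).
row 2 has {He,Li,Be,B,C,N}; column 3 has {Li,Be,C,N} — only H is left for (r2,c3).
row 3 has {H,Li,Be,C,N}; column 4 has {H,He,Li,Be,N} — only B is left for (r3,c4).
row 4 has {H,He,Li,B}; column 1 has {H,He,Li,Be,B,N} — only C is left for (r4,c1).
row 4 has {H,He,Li,B,C}; column 2 has {H,He,Li,B,N} — only Be is left for (r4,c2).
row 4 has {H,He,Li,Be,B,C}; column 6 has {H,He,Be,B,C} — only N is left for (r4,c6).
row 5 has {H,He,Be,B,C,N}; column 6 has {H,He,Be,B,C,N} — only Li is left for (r5,c6).
row 7 has {H,He,Li,Be,N}; column 3 has {H,Li,Be,C,N} — only B is left for (r7,c3).
row 7 has {H,He,Li,Be,B,N}; column 4 has {H,He,Li,Be,B,N} — only C is left for (r7,c4).
row 1 has {H,He,Li,Be,B,N}; column 2 has {H,He,Li,Be,B,N} — only C is left for (r1,c2).
row 3 has {H,Li,Be,B,C,N}; column 3 has {H,Li,Be,B,C,N} — only He is left for (r3,c3).

Li C Be He N H B / Be B H N C He Li / H N He B Li C Be / C Be Li H B N He / B He C Be H Li N / He H N Li Be B C / N Li B C He Be H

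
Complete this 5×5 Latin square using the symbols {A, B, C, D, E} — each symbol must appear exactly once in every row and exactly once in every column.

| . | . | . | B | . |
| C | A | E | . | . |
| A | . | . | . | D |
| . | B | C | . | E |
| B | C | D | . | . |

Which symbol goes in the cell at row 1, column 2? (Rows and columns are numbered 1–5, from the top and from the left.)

At row 1, column 3: row 1 has {B}; column 3 has {C,D,E}; that leaves A.
At row 1, column 5: row 1 has {A,B}; column 5 has {D,E}; that leaves C.
At row 2, column 4: row 2 has {A,C,E}; column 4 has {B}; that leaves D.
At row 2, column 5: row 2 has {A,C,D,E}; column 5 has {C,D,E}; that leaves B.
At row 3, column 2: row 3 has {A,D}; column 2 has {A,B,C}; that leaves E.
At row 3, column 3: row 3 has {A,D,E}; column 3 has {A,C,D,E}; that leaves B.
At row 3, column 4: row 3 has {A,B,D,E}; column 4 has {B,D}; that leaves C.
At row 4, column 1: row 4 has {B,C,E}; column 1 has {A,B,C}; that leaves D.
At row 4, column 4: row 4 has {B,C,D,E}; column 4 has {B,C,D}; that leaves A.
At row 5, column 4: row 5 has {B,C,D}; column 4 has {A,B,C,D}; that leaves E.
At row 5, column 5: row 5 has {B,C,D,E}; column 5 has {B,C,D,E}; that leaves A.
At row 1, column 1: row 1 has {A,B,C}; column 1 has {A,B,C,D}; that leaves E.
At row 1, column 2: row 1 has {A,B,C,E}; column 2 has {A,B,C,E}; that leaves D.

D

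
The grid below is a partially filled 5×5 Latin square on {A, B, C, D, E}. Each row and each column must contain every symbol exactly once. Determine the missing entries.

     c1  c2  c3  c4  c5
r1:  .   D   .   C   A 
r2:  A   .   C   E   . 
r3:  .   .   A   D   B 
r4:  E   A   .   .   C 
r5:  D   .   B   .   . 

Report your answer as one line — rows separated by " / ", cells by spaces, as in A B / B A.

B D E C A / A B C E D / C E A D B / E A D B C / D C B A E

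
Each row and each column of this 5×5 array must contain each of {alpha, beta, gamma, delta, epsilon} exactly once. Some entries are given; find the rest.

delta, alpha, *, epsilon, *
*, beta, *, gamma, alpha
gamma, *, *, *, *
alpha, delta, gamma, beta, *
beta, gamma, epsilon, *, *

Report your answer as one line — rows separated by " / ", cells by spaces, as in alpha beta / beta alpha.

delta alpha beta epsilon gamma / epsilon beta delta gamma alpha / gamma epsilon alpha delta beta / alpha delta gamma beta epsilon / beta gamma epsilon alpha delta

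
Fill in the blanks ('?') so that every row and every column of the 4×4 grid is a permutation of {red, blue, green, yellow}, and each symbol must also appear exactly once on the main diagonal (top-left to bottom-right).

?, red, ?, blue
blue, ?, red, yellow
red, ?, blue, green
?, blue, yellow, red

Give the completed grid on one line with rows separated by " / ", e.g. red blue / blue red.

yellow red green blue / blue green red yellow / red yellow blue green / green blue yellow red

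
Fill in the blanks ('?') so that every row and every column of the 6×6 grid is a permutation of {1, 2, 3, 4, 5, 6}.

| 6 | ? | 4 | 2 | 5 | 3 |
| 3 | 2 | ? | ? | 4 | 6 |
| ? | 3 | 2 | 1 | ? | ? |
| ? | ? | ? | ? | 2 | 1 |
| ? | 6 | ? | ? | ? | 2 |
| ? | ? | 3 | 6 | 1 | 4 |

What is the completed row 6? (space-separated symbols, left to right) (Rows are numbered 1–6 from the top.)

(r1,c2) = 1
(r2,c4) = 5
(r3,c5) = 6
(r3,c6) = 5
(r5,c5) = 3
(r6,c2) = 5
(r2,c3) = 1
(r3,c1) = 4
(r4,c1) = 5
(r4,c2) = 4
(r4,c3) = 6
(r4,c4) = 3
(r5,c1) = 1
(r5,c3) = 5
(r5,c4) = 4
(r6,c1) = 2

2 5 3 6 1 4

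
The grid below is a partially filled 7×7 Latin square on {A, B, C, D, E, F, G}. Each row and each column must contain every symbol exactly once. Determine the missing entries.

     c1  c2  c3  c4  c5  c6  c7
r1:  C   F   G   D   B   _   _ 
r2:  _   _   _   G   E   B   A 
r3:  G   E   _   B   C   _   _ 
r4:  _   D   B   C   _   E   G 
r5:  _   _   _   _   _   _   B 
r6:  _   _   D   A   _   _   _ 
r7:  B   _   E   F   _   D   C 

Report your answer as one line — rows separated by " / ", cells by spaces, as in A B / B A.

C F G D B A E / D C F G E B A / G E A B C F D / A D B C F E G / F A C E D G B / E B D A G C F / B G E F A D C

(r1,c6) = A
(r1,c7) = E
(r2,c2) = C
(r2,c3) = F
(r3,c3) = A
(r3,c6) = F
(r3,c7) = D
(r5,c3) = C
(r5,c4) = E
(r5,c6) = G
(r6,c6) = C
(r6,c7) = F
(r2,c1) = D
(r5,c2) = A
(r6,c1) = E
(r6,c5) = G
(r7,c2) = G
(r7,c5) = A
(r4,c5) = F
(r5,c1) = F
(r5,c5) = D
(r6,c2) = B
(r4,c1) = A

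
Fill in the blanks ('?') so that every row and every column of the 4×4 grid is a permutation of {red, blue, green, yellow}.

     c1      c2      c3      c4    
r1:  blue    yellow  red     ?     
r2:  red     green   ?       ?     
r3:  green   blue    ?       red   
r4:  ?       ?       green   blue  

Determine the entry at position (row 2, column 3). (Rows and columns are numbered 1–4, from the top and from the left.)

blue

(r1,c4) = green
(r2,c4) = yellow
(r3,c3) = yellow
(r4,c1) = yellow
(r4,c2) = red
(r2,c3) = blue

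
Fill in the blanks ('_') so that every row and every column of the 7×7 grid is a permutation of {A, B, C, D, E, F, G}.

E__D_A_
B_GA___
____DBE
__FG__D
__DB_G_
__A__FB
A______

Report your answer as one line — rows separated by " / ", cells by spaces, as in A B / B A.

E G B D F A C / B D G A E C F / G A C F D B E / C B F G A E D / F E D B C G A / D C A E G F B / A F E C B D G

row 3 has {B,D,E}; column 3 has {A,D,F,G} — only C is left for (r3,c3).
row 3 has {B,C,D,E}; column 4 has {A,B,D,G} — only F is left for (r3,c4).
row 4 has {D,F,G}; column 1 has {A,B,E} — only C is left for (r4,c1).
row 4 has {C,D,F,G}; column 6 has {A,B,F,G} — only E is left for (r4,c6).
row 5 has {B,D,G}; column 1 has {A,B,C,E} — only F is left for (r5,c1).
row 1 has {A,D,E}; column 3 has {A,C,D,F,G} — only B is left for (r1,c3).
row 3 has {B,C,D,E,F}; column 1 has {A,B,C,E,F} — only G is left for (r3,c1).
row 3 has {B,C,D,E,F,G}; column 2 is empty so far — only A is left for (r3,c2).
row 4 has {C,D,E,F,G}; column 2 has {A} — only B is left for (r4,c2).
row 4 has {B,C,D,E,F,G}; column 5 has {D} — only A is left for (r4,c5).
row 6 has {A,B,F}; column 1 has {A,B,C,E,F,G} — only D is left for (r6,c1).
row 7 has {A}; column 3 has {A,B,C,D,F,G} — only E is left for (r7,c3).
row 7 has {A,E}; column 4 has {A,B,D,F,G} — only C is left for (r7,c4).
row 7 has {A,C,E}; column 6 has {A,B,E,F,G} — only D is left for (r7,c6).
row 2 has {A,B,G}; column 6 has {A,B,D,E,F,G} — only C is left for (r2,c6).
row 2 has {A,B,C,G}; column 7 has {B,D,E} — only F is left for (r2,c7).
row 6 has {A,B,D,F}; column 4 has {A,B,C,D,F,G} — only E is left for (r6,c4).
row 7 has {A,C,D,E}; column 7 has {B,D,E,F} — only G is left for (r7,c7).
row 1 has {A,B,D,E}; column 7 has {B,D,E,F,G} — only C is left for (r1,c7).
row 2 has {A,B,C,F,G}; column 5 has {A,D} — only E is left for (r2,c5).
row 5 has {B,D,F,G}; column 5 has {A,D,E} — only C is left for (r5,c5).
row 5 has {B,C,D,F,G}; column 7 has {B,C,D,E,F,G} — only A is left for (r5,c7).
row 6 has {A,B,D,E,F}; column 5 has {A,C,D,E} — only G is left for (r6,c5).
row 7 has {A,C,D,E,G}; column 2 has {A,B} — only F is left for (r7,c2).
row 7 has {A,C,D,E,F,G}; column 5 has {A,C,D,E,G} — only B is left for (r7,c5).
row 1 has {A,B,C,D,E}; column 2 has {A,B,F} — only G is left for (r1,c2).
row 1 has {A,B,C,D,E,G}; column 5 has {A,B,C,D,E,G} — only F is left for (r1,c5).
row 2 has {A,B,C,E,F,G}; column 2 has {A,B,F,G} — only D is left for (r2,c2).
row 5 has {A,B,C,D,F,G}; column 2 has {A,B,D,F,G} — only E is left for (r5,c2).
row 6 has {A,B,D,E,F,G}; column 2 has {A,B,D,E,F,G} — only C is left for (r6,c2).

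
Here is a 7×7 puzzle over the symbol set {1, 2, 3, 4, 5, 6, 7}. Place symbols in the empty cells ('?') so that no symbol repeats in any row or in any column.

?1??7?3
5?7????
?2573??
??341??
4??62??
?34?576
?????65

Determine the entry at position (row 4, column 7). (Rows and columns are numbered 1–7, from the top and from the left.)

2

(r5,c3) = 1
(r5,c7) = 7
(r7,c3) = 2
(r7,c5) = 4
(r1,c3) = 6
(r2,c5) = 6
(r4,c7) = 2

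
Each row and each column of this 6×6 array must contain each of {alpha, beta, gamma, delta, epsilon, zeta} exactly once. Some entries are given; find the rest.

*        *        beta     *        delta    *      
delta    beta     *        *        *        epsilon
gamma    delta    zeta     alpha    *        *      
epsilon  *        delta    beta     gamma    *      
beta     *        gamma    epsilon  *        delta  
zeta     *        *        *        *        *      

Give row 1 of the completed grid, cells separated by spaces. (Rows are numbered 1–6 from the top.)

alpha epsilon beta zeta delta gamma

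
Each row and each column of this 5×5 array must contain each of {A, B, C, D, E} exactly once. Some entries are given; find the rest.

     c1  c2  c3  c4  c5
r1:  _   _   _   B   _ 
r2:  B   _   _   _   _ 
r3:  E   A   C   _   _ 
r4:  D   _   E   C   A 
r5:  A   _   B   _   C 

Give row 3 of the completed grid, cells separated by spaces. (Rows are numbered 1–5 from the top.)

(r1,c1) = C
(r3,c4) = D
(r3,c5) = B

E A C D B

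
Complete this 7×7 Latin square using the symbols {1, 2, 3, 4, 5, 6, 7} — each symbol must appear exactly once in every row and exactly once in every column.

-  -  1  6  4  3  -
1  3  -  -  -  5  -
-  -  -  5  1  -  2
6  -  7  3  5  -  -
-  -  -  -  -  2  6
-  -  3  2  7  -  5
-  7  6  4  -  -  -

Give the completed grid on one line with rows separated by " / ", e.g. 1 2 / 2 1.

2 5 1 6 4 3 7 / 1 3 2 7 6 5 4 / 3 6 4 5 1 7 2 / 6 2 7 3 5 4 1 / 7 4 5 1 3 2 6 / 4 1 3 2 7 6 5 / 5 7 6 4 2 1 3

(r1,c7) = 7
(r2,c4) = 7
(r2,c7) = 4
(r3,c3) = 4
(r4,c7) = 1
(r5,c3) = 5
(r5,c4) = 1
(r5,c5) = 3
(r6,c1) = 4
(r7,c5) = 2
(r7,c6) = 1
(r7,c7) = 3
(r2,c3) = 2
(r2,c5) = 6
(r3,c2) = 6
(r3,c6) = 7
(r4,c6) = 4
(r5,c1) = 7
(r5,c2) = 4
(r6,c2) = 1
(r6,c6) = 6
(r7,c1) = 5
(r1,c1) = 2
(r1,c2) = 5
(r3,c1) = 3
(r4,c2) = 2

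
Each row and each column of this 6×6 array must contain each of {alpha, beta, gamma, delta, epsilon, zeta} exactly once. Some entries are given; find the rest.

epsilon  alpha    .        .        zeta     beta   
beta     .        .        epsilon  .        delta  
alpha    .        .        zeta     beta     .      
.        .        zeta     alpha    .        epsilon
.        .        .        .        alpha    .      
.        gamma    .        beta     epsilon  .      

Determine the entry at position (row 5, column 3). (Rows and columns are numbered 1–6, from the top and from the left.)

beta

Cell (r2,c2): row 2 has {beta,delta,epsilon}; column 2 has {alpha,gamma} → zeta.
Cell (r2,c5): row 2 has {beta,delta,epsilon,zeta}; column 5 has {alpha,beta,epsilon,zeta} → gamma.
Cell (r3,c6): row 3 has {alpha,beta,zeta}; column 6 has {beta,delta,epsilon} → gamma.
Cell (r4,c5): row 4 has {alpha,epsilon,zeta}; column 5 has {alpha,beta,gamma,epsilon,zeta} → delta.
Cell (r5,c6): row 5 has {alpha}; column 6 has {beta,gamma,delta,epsilon} → zeta.
Cell (r6,c6): row 6 has {beta,gamma,epsilon}; column 6 has {beta,gamma,delta,epsilon,zeta} → alpha.
Cell (r2,c3): row 2 has {beta,gamma,delta,epsilon,zeta}; column 3 has {zeta} → alpha.
Cell (r4,c1): row 4 has {alpha,delta,epsilon,zeta}; column 1 has {alpha,beta,epsilon} → gamma.
Cell (r4,c2): row 4 has {alpha,gamma,delta,epsilon,zeta}; column 2 has {alpha,gamma,zeta} → beta.
Cell (r5,c1): row 5 has {alpha,zeta}; column 1 has {alpha,beta,gamma,epsilon} → delta.
Cell (r5,c2): row 5 has {alpha,delta,zeta}; column 2 has {alpha,beta,gamma,zeta} → epsilon.
Cell (r5,c4): row 5 has {alpha,delta,epsilon,zeta}; column 4 has {alpha,beta,epsilon,zeta} → gamma.
Cell (r6,c1): row 6 has {alpha,beta,gamma,epsilon}; column 1 has {alpha,beta,gamma,delta,epsilon} → zeta.
Cell (r6,c3): row 6 has {alpha,beta,gamma,epsilon,zeta}; column 3 has {alpha,zeta} → delta.
Cell (r1,c3): row 1 has {alpha,beta,epsilon,zeta}; column 3 has {alpha,delta,zeta} → gamma.
Cell (r1,c4): row 1 has {alpha,beta,gamma,epsilon,zeta}; column 4 has {alpha,beta,gamma,epsilon,zeta} → delta.
Cell (r3,c2): row 3 has {alpha,beta,gamma,zeta}; column 2 has {alpha,beta,gamma,epsilon,zeta} → delta.
Cell (r3,c3): row 3 has {alpha,beta,gamma,delta,zeta}; column 3 has {alpha,gamma,delta,zeta} → epsilon.
Cell (r5,c3): row 5 has {alpha,gamma,delta,epsilon,zeta}; column 3 has {alpha,gamma,delta,epsilon,zeta} → beta.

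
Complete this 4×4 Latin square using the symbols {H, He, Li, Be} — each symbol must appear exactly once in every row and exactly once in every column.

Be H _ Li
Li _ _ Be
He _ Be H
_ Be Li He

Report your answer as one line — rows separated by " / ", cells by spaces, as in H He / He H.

(r1,c3) = He
(r2,c2) = He
(r2,c3) = H
(r3,c2) = Li
(r4,c1) = H

Be H He Li / Li He H Be / He Li Be H / H Be Li He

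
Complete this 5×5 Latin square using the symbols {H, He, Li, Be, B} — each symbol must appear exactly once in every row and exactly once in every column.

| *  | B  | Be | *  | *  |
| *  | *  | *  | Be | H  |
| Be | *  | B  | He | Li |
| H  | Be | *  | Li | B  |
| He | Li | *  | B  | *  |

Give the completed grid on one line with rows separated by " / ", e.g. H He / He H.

Li B Be H He / B He Li Be H / Be H B He Li / H Be He Li B / He Li H B Be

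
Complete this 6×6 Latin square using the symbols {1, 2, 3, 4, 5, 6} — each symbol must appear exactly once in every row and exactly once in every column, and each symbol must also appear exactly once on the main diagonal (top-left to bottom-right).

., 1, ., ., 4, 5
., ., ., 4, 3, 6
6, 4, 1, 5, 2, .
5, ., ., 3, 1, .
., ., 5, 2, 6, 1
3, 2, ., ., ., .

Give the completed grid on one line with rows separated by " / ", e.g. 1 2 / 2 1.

2 1 3 6 4 5 / 1 5 2 4 3 6 / 6 4 1 5 2 3 / 5 6 4 3 1 2 / 4 3 5 2 6 1 / 3 2 6 1 5 4

(r1,c1) = 2
(r1,c4) = 6
(r2,c1) = 1
(r2,c2) = 5
(r2,c3) = 2
(r3,c6) = 3
(r4,c2) = 6
(r4,c3) = 4
(r4,c6) = 2
(r5,c1) = 4
(r5,c2) = 3
(r6,c3) = 6
(r6,c4) = 1
(r6,c5) = 5
(r6,c6) = 4
(r1,c3) = 3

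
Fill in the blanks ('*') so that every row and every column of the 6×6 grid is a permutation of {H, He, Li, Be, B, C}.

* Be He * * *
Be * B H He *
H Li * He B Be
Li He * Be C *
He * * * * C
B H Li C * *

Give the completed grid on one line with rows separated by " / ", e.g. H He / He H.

C Be He B Li H / Be C B H He Li / H Li C He B Be / Li He H Be C B / He B Be Li H C / B H Li C Be He

(r1,c1) = C
(r2,c2) = C
(r2,c6) = Li
(r3,c3) = C
(r4,c3) = H
(r4,c6) = B
(r5,c2) = B
(r5,c3) = Be
(r5,c4) = Li
(r5,c5) = H
(r6,c5) = Be
(r6,c6) = He
(r1,c4) = B
(r1,c5) = Li
(r1,c6) = H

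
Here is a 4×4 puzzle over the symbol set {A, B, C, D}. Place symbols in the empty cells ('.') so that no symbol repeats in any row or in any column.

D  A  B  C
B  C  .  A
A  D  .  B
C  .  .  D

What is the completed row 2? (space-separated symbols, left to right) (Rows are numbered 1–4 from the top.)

(r2,c3): row 2 has {A,B,C}; column 3 has {B}, so it must be D.

B C D A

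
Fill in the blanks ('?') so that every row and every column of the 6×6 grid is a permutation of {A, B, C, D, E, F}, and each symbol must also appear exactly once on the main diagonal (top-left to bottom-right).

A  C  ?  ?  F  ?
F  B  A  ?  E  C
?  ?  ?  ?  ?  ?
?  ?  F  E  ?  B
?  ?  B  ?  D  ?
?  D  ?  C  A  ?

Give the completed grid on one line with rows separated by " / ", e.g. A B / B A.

At row 2, column 4: row 2 has {A,B,C,E,F}; column 4 has {C,E}; that leaves D.
At row 3, column 3: row 3 is empty so far; column 3 has {A,B,F}; the diagonal has {A,B,D,E}; that leaves C.
At row 3, column 5: row 3 has {C}; column 5 has {A,D,E,F}; that leaves B.
At row 4, column 2: row 4 has {B,E,F}; column 2 has {B,C,D}; that leaves A.
At row 4, column 5: row 4 has {A,B,E,F}; column 5 has {A,B,D,E,F}; that leaves C.
At row 6, column 3: row 6 has {A,C,D}; column 3 has {A,B,C,F}; that leaves E.
At row 6, column 6: row 6 has {A,C,D,E}; column 6 has {B,C}; the diagonal has {A,B,C,D,E}; that leaves F.
At row 1, column 3: row 1 has {A,C,F}; column 3 has {A,B,C,E,F}; that leaves D.
At row 1, column 4: row 1 has {A,C,D,F}; column 4 has {C,D,E}; that leaves B.
At row 1, column 6: row 1 has {A,B,C,D,F}; column 6 has {B,C,F}; that leaves E.
At row 4, column 1: row 4 has {A,B,C,E,F}; column 1 has {A,F}; that leaves D.
At row 5, column 6: row 5 has {B,D}; column 6 has {B,C,E,F}; that leaves A.
At row 6, column 1: row 6 has {A,C,D,E,F}; column 1 has {A,D,F}; that leaves B.
At row 3, column 1: row 3 has {B,C}; column 1 has {A,B,D,F}; that leaves E.
At row 3, column 2: row 3 has {B,C,E}; column 2 has {A,B,C,D}; that leaves F.
At row 3, column 4: row 3 has {B,C,E,F}; column 4 has {B,C,D,E}; that leaves A.
At row 3, column 6: row 3 has {A,B,C,E,F}; column 6 has {A,B,C,E,F}; that leaves D.
At row 5, column 1: row 5 has {A,B,D}; column 1 has {A,B,D,E,F}; that leaves C.
At row 5, column 2: row 5 has {A,B,C,D}; column 2 has {A,B,C,D,F}; that leaves E.
At row 5, column 4: row 5 has {A,B,C,D,E}; column 4 has {A,B,C,D,E}; that leaves F.

A C D B F E / F B A D E C / E F C A B D / D A F E C B / C E B F D A / B D E C A F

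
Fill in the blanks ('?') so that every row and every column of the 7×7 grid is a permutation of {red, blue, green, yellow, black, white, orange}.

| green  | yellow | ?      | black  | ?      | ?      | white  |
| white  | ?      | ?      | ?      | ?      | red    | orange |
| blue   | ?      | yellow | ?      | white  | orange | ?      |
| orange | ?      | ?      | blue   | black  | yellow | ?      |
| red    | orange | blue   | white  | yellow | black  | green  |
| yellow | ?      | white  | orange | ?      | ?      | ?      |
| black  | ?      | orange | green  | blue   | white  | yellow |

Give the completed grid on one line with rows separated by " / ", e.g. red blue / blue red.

green yellow red black orange blue white / white blue black yellow green red orange / blue green yellow red white orange black / orange white green blue black yellow red / red orange blue white yellow black green / yellow black white orange red green blue / black red orange green blue white yellow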